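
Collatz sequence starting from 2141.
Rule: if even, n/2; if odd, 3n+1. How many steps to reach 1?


2141 → 6424 → 3212 → 1606 → 803 → 2410 → 1205 → 3616 → 1808 → 904 → 452 → 226 → 113 → 340 → 170 → 85 → 256 → 128 → 64 → 32 → 16 → 8 → 4 → 2 → 1
Total steps = 24

24 steps


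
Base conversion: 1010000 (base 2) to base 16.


1010000 (base 2) = 80 (decimal)
80 (decimal) = 50 (base 16)


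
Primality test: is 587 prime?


Check divisors up to sqrt(587) = 24.2281
No divisors found.
587 is prime.

Yes, 587 is prime


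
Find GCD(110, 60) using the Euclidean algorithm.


110 = 1 * 60 + 50
60 = 1 * 50 + 10
50 = 5 * 10 + 0
GCD = 10


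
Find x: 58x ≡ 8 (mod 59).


GCD(58, 59) = 1, unique solution
a^(-1) mod 59 = 58
x = 58 * 8 mod 59 = 51

x ≡ 51 (mod 59)


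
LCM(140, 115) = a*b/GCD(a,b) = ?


GCD(140, 115) = 5
LCM = 140*115/5 = 16100/5 = 3220

LCM = 3220


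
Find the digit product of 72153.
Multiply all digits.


7 × 2 × 1 × 5 × 3 = 210


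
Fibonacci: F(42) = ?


Sequence: 1, 1, 2, 3, 5, 8, 13, 21, 34, 55, 89, 144, 233, 377, 610, 987, 1597, 2584, 4181, 6765, 10946, 17711, 28657, 46368, 75025, 121393, 196418, 317811, 514229, 832040, 1346269, 2178309, 3524578, 5702887, 9227465, 14930352, 24157817, 39088169, 63245986, 102334155, 165580141, 267914296
F(42) = 267914296


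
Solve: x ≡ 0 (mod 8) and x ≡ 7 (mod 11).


M = 8*11 = 88
M1 = M/8 = 11, M2 = M/11 = 8
M1^(-1) mod 8 = 3, M2^(-1) mod 11 = 7
x = 0*11*3 + 7*8*7 = 392
392 mod 88 = 40
Check: 40 mod 8 = 0 ✓, 40 mod 11 = 7 ✓

x ≡ 40 (mod 88)


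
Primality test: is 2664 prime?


2664 / 2 = 1332 (exact division)
2664 is NOT prime.

No, 2664 is not prime


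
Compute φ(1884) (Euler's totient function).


1884 = 2^2 × 3 × 157
Prime factors: 2, 3, 157
φ(1884) = 1884 × (1-1/2) × (1-1/3) × (1-1/157)
= 1884 × 1/2 × 2/3 × 156/157 = 624

φ(1884) = 624


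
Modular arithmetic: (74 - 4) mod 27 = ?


74 - 4 = 70
70 mod 27 = 16


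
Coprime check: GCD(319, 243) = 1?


Euclidean algorithm:
319 = 1 * 243 + 76
243 = 3 * 76 + 15
76 = 5 * 15 + 1
15 = 15 * 1 + 0
GCD(319, 243) = 1

Yes, coprime (GCD = 1)


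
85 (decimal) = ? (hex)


85 (base 10) = 85 (decimal)
85 (decimal) = 55 (base 16)


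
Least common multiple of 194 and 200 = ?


GCD(194, 200) = 2
LCM = 194*200/2 = 38800/2 = 19400

LCM = 19400


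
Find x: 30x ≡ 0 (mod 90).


GCD(30, 90) = 30 divides 0
Divide: 1x ≡ 0 (mod 3)
x ≡ 0 (mod 3)


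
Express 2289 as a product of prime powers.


2289 / 3 = 763
763 / 7 = 109
109 / 109 = 1
2289 = 3 × 7 × 109


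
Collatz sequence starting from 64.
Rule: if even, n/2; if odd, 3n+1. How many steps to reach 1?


64 → 32 → 16 → 8 → 4 → 2 → 1
Total steps = 6

6 steps


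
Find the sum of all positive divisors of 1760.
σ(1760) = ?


Divisors of 1760: 1, 2, 4, 5, 8, 10, 11, 16, 20, 22, 32, 40, 44, 55, 80, 88, 110, 160, 176, 220, 352, 440, 880, 1760
Sum = 1 + 2 + 4 + 5 + 8 + 10 + 11 + 16 + 20 + 22 + 32 + 40 + 44 + 55 + 80 + 88 + 110 + 160 + 176 + 220 + 352 + 440 + 880 + 1760 = 4536

σ(1760) = 4536


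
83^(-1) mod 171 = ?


Use the extended Euclidean algorithm on (171, 83); each row r = 171*s + 83*t:
r=171, s=1, t=0
r=83, s=0, t=1
q=2: r=5, s=1, t=-2   [171*(1) + 83*(-2) = 5]
q=16: r=3, s=-16, t=33   [171*(-16) + 83*(33) = 3]
q=1: r=2, s=17, t=-35   [171*(17) + 83*(-35) = 2]
q=1: r=1, s=-33, t=68   [171*(-33) + 83*(68) = 1]
q=2: r=0, s=83, t=-171   [171*(83) + 83*(-171) = 0]
GCD = 1 with t = 68, so 83*(68) ≡ 1 (mod 171)
Inverse = 68 mod 171 = 68
Check: 83 * 68 = 5644 ≡ 1 (mod 171)

83^(-1) ≡ 68 (mod 171)


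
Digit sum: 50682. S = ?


5 + 0 + 6 + 8 + 2 = 21


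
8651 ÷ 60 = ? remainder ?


8651 = 60 * 144 + 11
Check: 8640 + 11 = 8651

q = 144, r = 11


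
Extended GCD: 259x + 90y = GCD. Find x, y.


Tabular extended Euclidean (each row: r = 259*s + 90*t):
r=259, s=1, t=0
r=90, s=0, t=1
q=2: r=79, s=1, t=-2   [259*(1) + 90*(-2) = 79]
q=1: r=11, s=-1, t=3   [259*(-1) + 90*(3) = 11]
q=7: r=2, s=8, t=-23   [259*(8) + 90*(-23) = 2]
q=5: r=1, s=-41, t=118   [259*(-41) + 90*(118) = 1]
q=2: r=0, s=90, t=-259   [259*(90) + 90*(-259) = 0]
GCD = 1; from the row with r=1: x=-41, y=118
Check: 259*(-41) + 90*(118) = -10619 + 10620 = 1

GCD = 1, x = -41, y = 118


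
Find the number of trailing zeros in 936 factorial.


floor(936/5) = 187
floor(936/25) = 37
floor(936/125) = 7
floor(936/625) = 1
Total = 232

232 trailing zeros


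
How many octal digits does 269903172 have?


269903172 in base 8 = 2005462504
Number of digits = 10

10 digits (base 8)


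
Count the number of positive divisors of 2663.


2663 = 2663^1
d(2663) = (1+1) = 2

2 divisors


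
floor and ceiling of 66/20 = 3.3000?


66/20 = 3.3000
floor = 3
ceil = 4

floor = 3, ceil = 4


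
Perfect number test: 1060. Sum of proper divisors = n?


Proper divisors of 1060: 1, 2, 4, 5, 10, 20, 53, 106, 212, 265, 530
Sum = 1 + 2 + 4 + 5 + 10 + 20 + 53 + 106 + 212 + 265 + 530 = 1208

No, 1060 is not perfect (1208 ≠ 1060)


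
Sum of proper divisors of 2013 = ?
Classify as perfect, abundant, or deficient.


Proper divisors: 1, 3, 11, 33, 61, 183, 671
Sum = 1 + 3 + 11 + 33 + 61 + 183 + 671 = 963
963 < 2013 → deficient

s(2013) = 963 (deficient)


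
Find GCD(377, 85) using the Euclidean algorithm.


377 = 4 * 85 + 37
85 = 2 * 37 + 11
37 = 3 * 11 + 4
11 = 2 * 4 + 3
4 = 1 * 3 + 1
3 = 3 * 1 + 0
GCD = 1


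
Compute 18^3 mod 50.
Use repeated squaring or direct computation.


18^1 mod 50 = 18
18^2 mod 50 = 24
18^3 mod 50 = 32


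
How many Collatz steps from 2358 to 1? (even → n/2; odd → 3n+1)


2358 → 1179 → 3538 → 1769 → 5308 → 2654 → 1327 → 3982 → 1991 → 5974 → 2987 → 8962 → 4481 → 13444 → 6722 → 3361 → 10084 → 5042 → 2521 → 7564 → 3782 → 1891 → 5674 → 2837 → 8512 → 4256 → 2128 → 1064 → 532 → 266 → 133 → 400 → 200 → 100 → 50 → 25 → 76 → 38 → 19 → 58 → 29 → 88 → 44 → 22 → 11 → 34 → 17 → 52 → 26 → 13 → 40 → 20 → 10 → 5 → 16 → 8 → 4 → 2 → 1
Total steps = 58

58 steps


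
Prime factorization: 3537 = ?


3537 / 3 = 1179
1179 / 3 = 393
393 / 3 = 131
131 / 131 = 1
3537 = 3^3 × 131


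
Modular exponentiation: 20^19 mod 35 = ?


20^1 mod 35 = 20
20^2 mod 35 = 15
20^3 mod 35 = 20
20^4 mod 35 = 15
20^5 mod 35 = 20
20^6 mod 35 = 15
20^7 mod 35 = 20
20^8 mod 35 = 15
20^9 mod 35 = 20
20^10 mod 35 = 15
20^11 mod 35 = 20
20^12 mod 35 = 15
20^13 mod 35 = 20
20^14 mod 35 = 15
20^15 mod 35 = 20
20^16 mod 35 = 15
20^17 mod 35 = 20
20^18 mod 35 = 15
20^19 mod 35 = 20


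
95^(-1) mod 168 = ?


Use the extended Euclidean algorithm on (168, 95); each row r = 168*s + 95*t:
r=168, s=1, t=0
r=95, s=0, t=1
q=1: r=73, s=1, t=-1   [168*(1) + 95*(-1) = 73]
q=1: r=22, s=-1, t=2   [168*(-1) + 95*(2) = 22]
q=3: r=7, s=4, t=-7   [168*(4) + 95*(-7) = 7]
q=3: r=1, s=-13, t=23   [168*(-13) + 95*(23) = 1]
q=7: r=0, s=95, t=-168   [168*(95) + 95*(-168) = 0]
GCD = 1 with t = 23, so 95*(23) ≡ 1 (mod 168)
Inverse = 23 mod 168 = 23
Check: 95 * 23 = 2185 ≡ 1 (mod 168)

95^(-1) ≡ 23 (mod 168)


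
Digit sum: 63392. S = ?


6 + 3 + 3 + 9 + 2 = 23


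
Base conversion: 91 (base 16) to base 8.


91 (base 16) = 145 (decimal)
145 (decimal) = 221 (base 8)


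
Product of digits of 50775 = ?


5 × 0 × 7 × 7 × 5 = 0


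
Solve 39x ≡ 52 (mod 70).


GCD(39, 70) = 1, unique solution
a^(-1) mod 70 = 9
x = 9 * 52 mod 70 = 48

x ≡ 48 (mod 70)


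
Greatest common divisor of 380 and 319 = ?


380 = 1 * 319 + 61
319 = 5 * 61 + 14
61 = 4 * 14 + 5
14 = 2 * 5 + 4
5 = 1 * 4 + 1
4 = 4 * 1 + 0
GCD = 1


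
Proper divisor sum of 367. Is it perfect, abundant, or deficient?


Proper divisors: 1
Sum = 1 = 1
1 < 367 → deficient

s(367) = 1 (deficient)


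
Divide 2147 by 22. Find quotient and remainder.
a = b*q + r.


2147 = 22 * 97 + 13
Check: 2134 + 13 = 2147

q = 97, r = 13


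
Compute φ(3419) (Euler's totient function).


3419 = 13 × 263
Prime factors: 13, 263
φ(3419) = 3419 × (1-1/13) × (1-1/263)
= 3419 × 12/13 × 262/263 = 3144

φ(3419) = 3144


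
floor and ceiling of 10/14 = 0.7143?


10/14 = 0.7143
floor = 0
ceil = 1

floor = 0, ceil = 1


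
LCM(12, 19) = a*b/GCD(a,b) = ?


GCD(12, 19) = 1
LCM = 12*19/1 = 228/1 = 228

LCM = 228


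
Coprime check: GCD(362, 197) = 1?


Euclidean algorithm:
362 = 1 * 197 + 165
197 = 1 * 165 + 32
165 = 5 * 32 + 5
32 = 6 * 5 + 2
5 = 2 * 2 + 1
2 = 2 * 1 + 0
GCD(362, 197) = 1

Yes, coprime (GCD = 1)


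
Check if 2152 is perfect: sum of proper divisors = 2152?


Proper divisors of 2152: 1, 2, 4, 8, 269, 538, 1076
Sum = 1 + 2 + 4 + 8 + 269 + 538 + 1076 = 1898

No, 2152 is not perfect (1898 ≠ 2152)


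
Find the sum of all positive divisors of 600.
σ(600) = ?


Divisors of 600: 1, 2, 3, 4, 5, 6, 8, 10, 12, 15, 20, 24, 25, 30, 40, 50, 60, 75, 100, 120, 150, 200, 300, 600
Sum = 1 + 2 + 3 + 4 + 5 + 6 + 8 + 10 + 12 + 15 + 20 + 24 + 25 + 30 + 40 + 50 + 60 + 75 + 100 + 120 + 150 + 200 + 300 + 600 = 1860

σ(600) = 1860


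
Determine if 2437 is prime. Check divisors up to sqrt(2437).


Check divisors up to sqrt(2437) = 49.3660
No divisors found.
2437 is prime.

Yes, 2437 is prime


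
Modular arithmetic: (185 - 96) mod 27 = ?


185 - 96 = 89
89 mod 27 = 8


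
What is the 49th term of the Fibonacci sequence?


Sequence: 1, 1, 2, 3, 5, 8, 13, 21, 34, 55, 89, 144, 233, 377, 610, 987, 1597, 2584, 4181, 6765, 10946, 17711, 28657, 46368, 75025, 121393, 196418, 317811, 514229, 832040, 1346269, 2178309, 3524578, 5702887, 9227465, 14930352, 24157817, 39088169, 63245986, 102334155, 165580141, 267914296, 433494437, 701408733, 1134903170, 1836311903, 2971215073, 4807526976, 7778742049
F(49) = 7778742049


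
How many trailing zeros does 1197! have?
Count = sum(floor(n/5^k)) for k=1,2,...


floor(1197/5) = 239
floor(1197/25) = 47
floor(1197/125) = 9
floor(1197/625) = 1
Total = 296

296 trailing zeros


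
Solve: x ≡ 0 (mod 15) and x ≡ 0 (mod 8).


M = 15*8 = 120
M1 = M/15 = 8, M2 = M/8 = 15
M1^(-1) mod 15 = 2, M2^(-1) mod 8 = 7
x = 0*8*2 + 0*15*7 = 0
0 mod 120 = 0
Check: 0 mod 15 = 0 ✓, 0 mod 8 = 0 ✓

x ≡ 0 (mod 120)


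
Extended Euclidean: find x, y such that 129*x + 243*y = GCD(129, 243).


Tabular extended Euclidean (each row: r = 129*s + 243*t):
r=129, s=1, t=0
r=243, s=0, t=1
q=0: r=129, s=1, t=0   [129*(1) + 243*(0) = 129]
q=1: r=114, s=-1, t=1   [129*(-1) + 243*(1) = 114]
q=1: r=15, s=2, t=-1   [129*(2) + 243*(-1) = 15]
q=7: r=9, s=-15, t=8   [129*(-15) + 243*(8) = 9]
q=1: r=6, s=17, t=-9   [129*(17) + 243*(-9) = 6]
q=1: r=3, s=-32, t=17   [129*(-32) + 243*(17) = 3]
q=2: r=0, s=81, t=-43   [129*(81) + 243*(-43) = 0]
GCD = 3; from the row with r=3: x=-32, y=17
Check: 129*(-32) + 243*(17) = -4128 + 4131 = 3

GCD = 3, x = -32, y = 17


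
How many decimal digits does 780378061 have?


780378061 has 9 digits in base 10
floor(log10(780378061)) + 1 = floor(8.8923) + 1 = 9

9 digits (base 10)


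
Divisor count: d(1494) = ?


1494 = 2^1 × 3^2 × 83^1
d(1494) = (1+1) × (2+1) × (1+1) = 12

12 divisors


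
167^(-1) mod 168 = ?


Use the extended Euclidean algorithm on (168, 167); each row r = 168*s + 167*t:
r=168, s=1, t=0
r=167, s=0, t=1
q=1: r=1, s=1, t=-1   [168*(1) + 167*(-1) = 1]
q=167: r=0, s=-167, t=168   [168*(-167) + 167*(168) = 0]
GCD = 1 with t = -1, so 167*(-1) ≡ 1 (mod 168)
Inverse = -1 mod 168 = 167
Check: 167 * 167 = 27889 ≡ 1 (mod 168)

167^(-1) ≡ 167 (mod 168)


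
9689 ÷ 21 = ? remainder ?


9689 = 21 * 461 + 8
Check: 9681 + 8 = 9689

q = 461, r = 8


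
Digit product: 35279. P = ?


3 × 5 × 2 × 7 × 9 = 1890


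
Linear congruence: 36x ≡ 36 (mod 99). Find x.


GCD(36, 99) = 9 divides 36
Divide: 4x ≡ 4 (mod 11)
x ≡ 1 (mod 11)


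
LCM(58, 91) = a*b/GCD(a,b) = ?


GCD(58, 91) = 1
LCM = 58*91/1 = 5278/1 = 5278

LCM = 5278


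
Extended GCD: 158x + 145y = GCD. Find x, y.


Tabular extended Euclidean (each row: r = 158*s + 145*t):
r=158, s=1, t=0
r=145, s=0, t=1
q=1: r=13, s=1, t=-1   [158*(1) + 145*(-1) = 13]
q=11: r=2, s=-11, t=12   [158*(-11) + 145*(12) = 2]
q=6: r=1, s=67, t=-73   [158*(67) + 145*(-73) = 1]
q=2: r=0, s=-145, t=158   [158*(-145) + 145*(158) = 0]
GCD = 1; from the row with r=1: x=67, y=-73
Check: 158*(67) + 145*(-73) = 10586 - 10585 = 1

GCD = 1, x = 67, y = -73


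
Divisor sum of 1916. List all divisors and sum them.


Divisors of 1916: 1, 2, 4, 479, 958, 1916
Sum = 1 + 2 + 4 + 479 + 958 + 1916 = 3360

σ(1916) = 3360


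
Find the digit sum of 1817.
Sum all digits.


1 + 8 + 1 + 7 = 17


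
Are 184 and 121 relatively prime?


Euclidean algorithm:
184 = 1 * 121 + 63
121 = 1 * 63 + 58
63 = 1 * 58 + 5
58 = 11 * 5 + 3
5 = 1 * 3 + 2
3 = 1 * 2 + 1
2 = 2 * 1 + 0
GCD(184, 121) = 1

Yes, coprime (GCD = 1)


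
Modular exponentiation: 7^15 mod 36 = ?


7^1 mod 36 = 7
7^2 mod 36 = 13
7^3 mod 36 = 19
7^4 mod 36 = 25
7^5 mod 36 = 31
7^6 mod 36 = 1
7^7 mod 36 = 7
7^8 mod 36 = 13
7^9 mod 36 = 19
7^10 mod 36 = 25
7^11 mod 36 = 31
7^12 mod 36 = 1
7^13 mod 36 = 7
7^14 mod 36 = 13
7^15 mod 36 = 19


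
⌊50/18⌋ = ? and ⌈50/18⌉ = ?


50/18 = 2.7778
floor = 2
ceil = 3

floor = 2, ceil = 3


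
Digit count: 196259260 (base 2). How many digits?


196259260 in base 2 = 1011101100101010110110111100
Number of digits = 28

28 digits (base 2)


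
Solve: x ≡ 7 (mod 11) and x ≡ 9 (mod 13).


M = 11*13 = 143
M1 = M/11 = 13, M2 = M/13 = 11
M1^(-1) mod 11 = 6, M2^(-1) mod 13 = 6
x = 7*13*6 + 9*11*6 = 1140
1140 mod 143 = 139
Check: 139 mod 11 = 7 ✓, 139 mod 13 = 9 ✓

x ≡ 139 (mod 143)


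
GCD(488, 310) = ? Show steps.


488 = 1 * 310 + 178
310 = 1 * 178 + 132
178 = 1 * 132 + 46
132 = 2 * 46 + 40
46 = 1 * 40 + 6
40 = 6 * 6 + 4
6 = 1 * 4 + 2
4 = 2 * 2 + 0
GCD = 2


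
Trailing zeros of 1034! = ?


floor(1034/5) = 206
floor(1034/25) = 41
floor(1034/125) = 8
floor(1034/625) = 1
Total = 256

256 trailing zeros


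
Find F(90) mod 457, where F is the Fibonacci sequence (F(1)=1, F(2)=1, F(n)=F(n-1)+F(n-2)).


F(k) mod 457 for k=1..90:
1, 1, 2, 3, 5, 8, 13, 21, 34, 55, 89, 144, 233, 377, 153, 73, 226, 299, 68, 367, 435, 345, 323, 211, 77, 288, 365, 196, 104, 300, 404, 247, 194, 441, 178, 162, 340, 45, 385, 430, 358, 331, 232, 106, 338, 444, 325, 312, 180, 35, 215, 250, 8, 258, 266, 67, 333, 400, 276, 219, 38, 257, 295, 95, 390, 28, 418, 446, 407, 396, 346, 285, 174, 2, 176, 178, 354, 75, 429, 47, 19, 66, 85, 151, 236, 387, 166, 96, 262, 358
F(90) mod 457 = 358


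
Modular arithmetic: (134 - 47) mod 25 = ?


134 - 47 = 87
87 mod 25 = 12


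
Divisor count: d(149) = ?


149 = 149^1
d(149) = (1+1) = 2

2 divisors


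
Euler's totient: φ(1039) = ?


1039 = 1039
Prime factors: 1039
φ(1039) = 1039 × (1-1/1039)
= 1039 × 1038/1039 = 1038

φ(1039) = 1038


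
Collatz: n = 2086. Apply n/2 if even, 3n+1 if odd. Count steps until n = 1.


2086 → 1043 → 3130 → 1565 → 4696 → 2348 → 1174 → 587 → 1762 → 881 → 2644 → 1322 → 661 → 1984 → 992 → 496 → 248 → 124 → 62 → 31 → 94 → 47 → 142 → 71 → 214 → 107 → 322 → 161 → 484 → 242 → 121 → 364 → 182 → 91 → 274 → 137 → 412 → 206 → 103 → 310 → 155 → 466 → 233 → 700 → 350 → 175 → 526 → 263 → 790 → 395 → 1186 → 593 → 1780 → 890 → 445 → 1336 → 668 → 334 → 167 → 502 → 251 → 754 → 377 → 1132 → 566 → 283 → 850 → 425 → 1276 → 638 → 319 → 958 → 479 → 1438 → 719 → 2158 → 1079 → 3238 → 1619 → 4858 → 2429 → 7288 → 3644 → 1822 → 911 → 2734 → 1367 → 4102 → 2051 → 6154 → 3077 → 9232 → 4616 → 2308 → 1154 → 577 → 1732 → 866 → 433 → 1300 → 650 → 325 → 976 → 488 → 244 → 122 → 61 → 184 → 92 → 46 → 23 → 70 → 35 → 106 → 53 → 160 → 80 → 40 → 20 → 10 → 5 → 16 → 8 → 4 → 2 → 1
Total steps = 125

125 steps


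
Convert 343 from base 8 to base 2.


343 (base 8) = 227 (decimal)
227 (decimal) = 11100011 (base 2)


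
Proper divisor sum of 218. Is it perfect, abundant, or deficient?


Proper divisors: 1, 2, 109
Sum = 1 + 2 + 109 = 112
112 < 218 → deficient

s(218) = 112 (deficient)


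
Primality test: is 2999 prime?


Check divisors up to sqrt(2999) = 54.7631
No divisors found.
2999 is prime.

Yes, 2999 is prime


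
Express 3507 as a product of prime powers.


3507 / 3 = 1169
1169 / 7 = 167
167 / 167 = 1
3507 = 3 × 7 × 167


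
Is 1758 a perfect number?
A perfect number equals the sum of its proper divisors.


Proper divisors of 1758: 1, 2, 3, 6, 293, 586, 879
Sum = 1 + 2 + 3 + 6 + 293 + 586 + 879 = 1770

No, 1758 is not perfect (1770 ≠ 1758)


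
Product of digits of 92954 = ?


9 × 2 × 9 × 5 × 4 = 3240


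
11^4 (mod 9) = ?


11^1 mod 9 = 2
11^2 mod 9 = 4
11^3 mod 9 = 8
11^4 mod 9 = 7


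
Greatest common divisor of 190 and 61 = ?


190 = 3 * 61 + 7
61 = 8 * 7 + 5
7 = 1 * 5 + 2
5 = 2 * 2 + 1
2 = 2 * 1 + 0
GCD = 1


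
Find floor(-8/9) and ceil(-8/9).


-8/9 = -0.8889
floor = -1
ceil = 0

floor = -1, ceil = 0


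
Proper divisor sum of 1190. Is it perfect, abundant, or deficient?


Proper divisors: 1, 2, 5, 7, 10, 14, 17, 34, 35, 70, 85, 119, 170, 238, 595
Sum = 1 + 2 + 5 + 7 + 10 + 14 + 17 + 34 + 35 + 70 + 85 + 119 + 170 + 238 + 595 = 1402
1402 > 1190 → abundant

s(1190) = 1402 (abundant)


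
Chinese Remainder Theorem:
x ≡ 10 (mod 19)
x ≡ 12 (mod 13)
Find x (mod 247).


M = 19*13 = 247
M1 = M/19 = 13, M2 = M/13 = 19
M1^(-1) mod 19 = 3, M2^(-1) mod 13 = 11
x = 10*13*3 + 12*19*11 = 2898
2898 mod 247 = 181
Check: 181 mod 19 = 10 ✓, 181 mod 13 = 12 ✓

x ≡ 181 (mod 247)


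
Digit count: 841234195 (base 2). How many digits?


841234195 in base 2 = 110010001001000011011100010011
Number of digits = 30

30 digits (base 2)


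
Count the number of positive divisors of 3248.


3248 = 2^4 × 7^1 × 29^1
d(3248) = (4+1) × (1+1) × (1+1) = 20

20 divisors


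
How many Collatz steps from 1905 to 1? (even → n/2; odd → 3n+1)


1905 → 5716 → 2858 → 1429 → 4288 → 2144 → 1072 → 536 → 268 → 134 → 67 → 202 → 101 → 304 → 152 → 76 → 38 → 19 → 58 → 29 → 88 → 44 → 22 → 11 → 34 → 17 → 52 → 26 → 13 → 40 → 20 → 10 → 5 → 16 → 8 → 4 → 2 → 1
Total steps = 37

37 steps


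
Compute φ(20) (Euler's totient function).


20 = 2^2 × 5
Prime factors: 2, 5
φ(20) = 20 × (1-1/2) × (1-1/5)
= 20 × 1/2 × 4/5 = 8

φ(20) = 8


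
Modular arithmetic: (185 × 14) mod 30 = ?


185 × 14 = 2590
2590 mod 30 = 10


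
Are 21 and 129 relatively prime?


Euclidean algorithm:
129 = 6 * 21 + 3
21 = 7 * 3 + 0
GCD(21, 129) = 3

No, not coprime (GCD = 3)


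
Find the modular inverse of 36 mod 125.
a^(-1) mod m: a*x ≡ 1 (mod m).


Use the extended Euclidean algorithm on (125, 36); each row r = 125*s + 36*t:
r=125, s=1, t=0
r=36, s=0, t=1
q=3: r=17, s=1, t=-3   [125*(1) + 36*(-3) = 17]
q=2: r=2, s=-2, t=7   [125*(-2) + 36*(7) = 2]
q=8: r=1, s=17, t=-59   [125*(17) + 36*(-59) = 1]
q=2: r=0, s=-36, t=125   [125*(-36) + 36*(125) = 0]
GCD = 1 with t = -59, so 36*(-59) ≡ 1 (mod 125)
Inverse = -59 mod 125 = 66
Check: 36 * 66 = 2376 ≡ 1 (mod 125)

36^(-1) ≡ 66 (mod 125)


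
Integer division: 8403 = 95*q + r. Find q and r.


8403 = 95 * 88 + 43
Check: 8360 + 43 = 8403

q = 88, r = 43


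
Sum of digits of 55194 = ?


5 + 5 + 1 + 9 + 4 = 24


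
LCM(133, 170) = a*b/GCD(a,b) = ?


GCD(133, 170) = 1
LCM = 133*170/1 = 22610/1 = 22610

LCM = 22610


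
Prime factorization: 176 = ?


176 / 2 = 88
88 / 2 = 44
44 / 2 = 22
22 / 2 = 11
11 / 11 = 1
176 = 2^4 × 11


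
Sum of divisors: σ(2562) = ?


Divisors of 2562: 1, 2, 3, 6, 7, 14, 21, 42, 61, 122, 183, 366, 427, 854, 1281, 2562
Sum = 1 + 2 + 3 + 6 + 7 + 14 + 21 + 42 + 61 + 122 + 183 + 366 + 427 + 854 + 1281 + 2562 = 5952

σ(2562) = 5952


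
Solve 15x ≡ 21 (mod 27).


GCD(15, 27) = 3 divides 21
Divide: 5x ≡ 7 (mod 9)
x ≡ 5 (mod 9)


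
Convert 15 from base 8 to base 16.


15 (base 8) = 13 (decimal)
13 (decimal) = D (base 16)


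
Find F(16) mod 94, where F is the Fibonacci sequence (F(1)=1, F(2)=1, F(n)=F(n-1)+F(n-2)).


F(k) mod 94 for k=1..16:
1, 1, 2, 3, 5, 8, 13, 21, 34, 55, 89, 50, 45, 1, 46, 47
F(16) mod 94 = 47


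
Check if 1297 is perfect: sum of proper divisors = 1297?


Proper divisors of 1297: 1
Sum = 1 = 1

No, 1297 is not perfect (1 ≠ 1297)


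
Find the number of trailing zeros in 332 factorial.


floor(332/5) = 66
floor(332/25) = 13
floor(332/125) = 2
Total = 81

81 trailing zeros


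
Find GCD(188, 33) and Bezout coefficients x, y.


Tabular extended Euclidean (each row: r = 188*s + 33*t):
r=188, s=1, t=0
r=33, s=0, t=1
q=5: r=23, s=1, t=-5   [188*(1) + 33*(-5) = 23]
q=1: r=10, s=-1, t=6   [188*(-1) + 33*(6) = 10]
q=2: r=3, s=3, t=-17   [188*(3) + 33*(-17) = 3]
q=3: r=1, s=-10, t=57   [188*(-10) + 33*(57) = 1]
q=3: r=0, s=33, t=-188   [188*(33) + 33*(-188) = 0]
GCD = 1; from the row with r=1: x=-10, y=57
Check: 188*(-10) + 33*(57) = -1880 + 1881 = 1

GCD = 1, x = -10, y = 57


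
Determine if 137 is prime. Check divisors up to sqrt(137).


Check divisors up to sqrt(137) = 11.7047
No divisors found.
137 is prime.

Yes, 137 is prime


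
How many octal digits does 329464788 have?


329464788 in base 8 = 2350635724
Number of digits = 10

10 digits (base 8)


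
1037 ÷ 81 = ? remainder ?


1037 = 81 * 12 + 65
Check: 972 + 65 = 1037

q = 12, r = 65


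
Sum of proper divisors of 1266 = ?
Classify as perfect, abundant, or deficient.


Proper divisors: 1, 2, 3, 6, 211, 422, 633
Sum = 1 + 2 + 3 + 6 + 211 + 422 + 633 = 1278
1278 > 1266 → abundant

s(1266) = 1278 (abundant)


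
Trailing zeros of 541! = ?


floor(541/5) = 108
floor(541/25) = 21
floor(541/125) = 4
Total = 133

133 trailing zeros


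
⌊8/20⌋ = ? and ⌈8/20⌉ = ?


8/20 = 0.4000
floor = 0
ceil = 1

floor = 0, ceil = 1


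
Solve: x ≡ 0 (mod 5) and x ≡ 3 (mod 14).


M = 5*14 = 70
M1 = M/5 = 14, M2 = M/14 = 5
M1^(-1) mod 5 = 4, M2^(-1) mod 14 = 3
x = 0*14*4 + 3*5*3 = 45
45 mod 70 = 45
Check: 45 mod 5 = 0 ✓, 45 mod 14 = 3 ✓

x ≡ 45 (mod 70)


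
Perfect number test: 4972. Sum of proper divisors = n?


Proper divisors of 4972: 1, 2, 4, 11, 22, 44, 113, 226, 452, 1243, 2486
Sum = 1 + 2 + 4 + 11 + 22 + 44 + 113 + 226 + 452 + 1243 + 2486 = 4604

No, 4972 is not perfect (4604 ≠ 4972)


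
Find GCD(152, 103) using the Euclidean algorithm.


152 = 1 * 103 + 49
103 = 2 * 49 + 5
49 = 9 * 5 + 4
5 = 1 * 4 + 1
4 = 4 * 1 + 0
GCD = 1


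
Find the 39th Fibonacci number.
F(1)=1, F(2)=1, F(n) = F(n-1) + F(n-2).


Sequence: 1, 1, 2, 3, 5, 8, 13, 21, 34, 55, 89, 144, 233, 377, 610, 987, 1597, 2584, 4181, 6765, 10946, 17711, 28657, 46368, 75025, 121393, 196418, 317811, 514229, 832040, 1346269, 2178309, 3524578, 5702887, 9227465, 14930352, 24157817, 39088169, 63245986
F(39) = 63245986


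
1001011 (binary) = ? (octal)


1001011 (base 2) = 75 (decimal)
75 (decimal) = 113 (base 8)


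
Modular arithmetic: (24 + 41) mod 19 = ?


24 + 41 = 65
65 mod 19 = 8


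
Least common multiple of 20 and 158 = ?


GCD(20, 158) = 2
LCM = 20*158/2 = 3160/2 = 1580

LCM = 1580


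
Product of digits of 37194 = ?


3 × 7 × 1 × 9 × 4 = 756


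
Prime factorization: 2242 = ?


2242 / 2 = 1121
1121 / 19 = 59
59 / 59 = 1
2242 = 2 × 19 × 59


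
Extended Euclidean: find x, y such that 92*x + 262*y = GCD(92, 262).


Tabular extended Euclidean (each row: r = 92*s + 262*t):
r=92, s=1, t=0
r=262, s=0, t=1
q=0: r=92, s=1, t=0   [92*(1) + 262*(0) = 92]
q=2: r=78, s=-2, t=1   [92*(-2) + 262*(1) = 78]
q=1: r=14, s=3, t=-1   [92*(3) + 262*(-1) = 14]
q=5: r=8, s=-17, t=6   [92*(-17) + 262*(6) = 8]
q=1: r=6, s=20, t=-7   [92*(20) + 262*(-7) = 6]
q=1: r=2, s=-37, t=13   [92*(-37) + 262*(13) = 2]
q=3: r=0, s=131, t=-46   [92*(131) + 262*(-46) = 0]
GCD = 2; from the row with r=2: x=-37, y=13
Check: 92*(-37) + 262*(13) = -3404 + 3406 = 2

GCD = 2, x = -37, y = 13


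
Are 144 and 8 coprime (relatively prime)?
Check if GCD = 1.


Euclidean algorithm:
144 = 18 * 8 + 0
GCD(144, 8) = 8

No, not coprime (GCD = 8)


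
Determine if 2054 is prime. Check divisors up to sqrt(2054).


2054 / 2 = 1027 (exact division)
2054 is NOT prime.

No, 2054 is not prime


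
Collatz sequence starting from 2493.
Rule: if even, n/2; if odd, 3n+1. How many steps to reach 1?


2493 → 7480 → 3740 → 1870 → 935 → 2806 → 1403 → 4210 → 2105 → 6316 → 3158 → 1579 → 4738 → 2369 → 7108 → 3554 → 1777 → 5332 → 2666 → 1333 → 4000 → 2000 → 1000 → 500 → 250 → 125 → 376 → 188 → 94 → 47 → 142 → 71 → 214 → 107 → 322 → 161 → 484 → 242 → 121 → 364 → 182 → 91 → 274 → 137 → 412 → 206 → 103 → 310 → 155 → 466 → 233 → 700 → 350 → 175 → 526 → 263 → 790 → 395 → 1186 → 593 → 1780 → 890 → 445 → 1336 → 668 → 334 → 167 → 502 → 251 → 754 → 377 → 1132 → 566 → 283 → 850 → 425 → 1276 → 638 → 319 → 958 → 479 → 1438 → 719 → 2158 → 1079 → 3238 → 1619 → 4858 → 2429 → 7288 → 3644 → 1822 → 911 → 2734 → 1367 → 4102 → 2051 → 6154 → 3077 → 9232 → 4616 → 2308 → 1154 → 577 → 1732 → 866 → 433 → 1300 → 650 → 325 → 976 → 488 → 244 → 122 → 61 → 184 → 92 → 46 → 23 → 70 → 35 → 106 → 53 → 160 → 80 → 40 → 20 → 10 → 5 → 16 → 8 → 4 → 2 → 1
Total steps = 133

133 steps


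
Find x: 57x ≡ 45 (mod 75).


GCD(57, 75) = 3 divides 45
Divide: 19x ≡ 15 (mod 25)
x ≡ 10 (mod 25)


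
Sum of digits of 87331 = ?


8 + 7 + 3 + 3 + 1 = 22


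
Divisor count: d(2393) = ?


2393 = 2393^1
d(2393) = (1+1) = 2

2 divisors


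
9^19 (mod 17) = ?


9^1 mod 17 = 9
9^2 mod 17 = 13
9^3 mod 17 = 15
9^4 mod 17 = 16
9^5 mod 17 = 8
9^6 mod 17 = 4
9^7 mod 17 = 2
9^8 mod 17 = 1
9^9 mod 17 = 9
9^10 mod 17 = 13
9^11 mod 17 = 15
9^12 mod 17 = 16
9^13 mod 17 = 8
9^14 mod 17 = 4
9^15 mod 17 = 2
9^16 mod 17 = 1
9^17 mod 17 = 9
9^18 mod 17 = 13
9^19 mod 17 = 15


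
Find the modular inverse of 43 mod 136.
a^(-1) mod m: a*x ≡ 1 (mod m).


Use the extended Euclidean algorithm on (136, 43); each row r = 136*s + 43*t:
r=136, s=1, t=0
r=43, s=0, t=1
q=3: r=7, s=1, t=-3   [136*(1) + 43*(-3) = 7]
q=6: r=1, s=-6, t=19   [136*(-6) + 43*(19) = 1]
q=7: r=0, s=43, t=-136   [136*(43) + 43*(-136) = 0]
GCD = 1 with t = 19, so 43*(19) ≡ 1 (mod 136)
Inverse = 19 mod 136 = 19
Check: 43 * 19 = 817 ≡ 1 (mod 136)

43^(-1) ≡ 19 (mod 136)


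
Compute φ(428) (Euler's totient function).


428 = 2^2 × 107
Prime factors: 2, 107
φ(428) = 428 × (1-1/2) × (1-1/107)
= 428 × 1/2 × 106/107 = 212

φ(428) = 212


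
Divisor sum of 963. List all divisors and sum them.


Divisors of 963: 1, 3, 9, 107, 321, 963
Sum = 1 + 3 + 9 + 107 + 321 + 963 = 1404

σ(963) = 1404


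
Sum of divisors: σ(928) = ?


Divisors of 928: 1, 2, 4, 8, 16, 29, 32, 58, 116, 232, 464, 928
Sum = 1 + 2 + 4 + 8 + 16 + 29 + 32 + 58 + 116 + 232 + 464 + 928 = 1890

σ(928) = 1890


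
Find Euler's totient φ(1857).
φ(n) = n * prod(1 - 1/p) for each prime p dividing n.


1857 = 3 × 619
Prime factors: 3, 619
φ(1857) = 1857 × (1-1/3) × (1-1/619)
= 1857 × 2/3 × 618/619 = 1236

φ(1857) = 1236


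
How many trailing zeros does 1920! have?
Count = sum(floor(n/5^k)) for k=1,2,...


floor(1920/5) = 384
floor(1920/25) = 76
floor(1920/125) = 15
floor(1920/625) = 3
Total = 478

478 trailing zeros


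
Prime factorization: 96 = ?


96 / 2 = 48
48 / 2 = 24
24 / 2 = 12
12 / 2 = 6
6 / 2 = 3
3 / 3 = 1
96 = 2^5 × 3


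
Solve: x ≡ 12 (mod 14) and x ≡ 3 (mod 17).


M = 14*17 = 238
M1 = M/14 = 17, M2 = M/17 = 14
M1^(-1) mod 14 = 5, M2^(-1) mod 17 = 11
x = 12*17*5 + 3*14*11 = 1482
1482 mod 238 = 54
Check: 54 mod 14 = 12 ✓, 54 mod 17 = 3 ✓

x ≡ 54 (mod 238)


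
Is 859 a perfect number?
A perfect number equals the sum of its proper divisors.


Proper divisors of 859: 1
Sum = 1 = 1

No, 859 is not perfect (1 ≠ 859)


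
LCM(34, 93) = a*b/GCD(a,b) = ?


GCD(34, 93) = 1
LCM = 34*93/1 = 3162/1 = 3162

LCM = 3162


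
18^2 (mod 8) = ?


18^1 mod 8 = 2
18^2 mod 8 = 4


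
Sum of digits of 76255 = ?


7 + 6 + 2 + 5 + 5 = 25


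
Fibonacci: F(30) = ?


Sequence: 1, 1, 2, 3, 5, 8, 13, 21, 34, 55, 89, 144, 233, 377, 610, 987, 1597, 2584, 4181, 6765, 10946, 17711, 28657, 46368, 75025, 121393, 196418, 317811, 514229, 832040
F(30) = 832040


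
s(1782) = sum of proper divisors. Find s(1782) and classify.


Proper divisors: 1, 2, 3, 6, 9, 11, 18, 22, 27, 33, 54, 66, 81, 99, 162, 198, 297, 594, 891
Sum = 1 + 2 + 3 + 6 + 9 + 11 + 18 + 22 + 27 + 33 + 54 + 66 + 81 + 99 + 162 + 198 + 297 + 594 + 891 = 2574
2574 > 1782 → abundant

s(1782) = 2574 (abundant)


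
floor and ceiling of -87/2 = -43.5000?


-87/2 = -43.5000
floor = -44
ceil = -43

floor = -44, ceil = -43


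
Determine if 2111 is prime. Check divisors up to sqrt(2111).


Check divisors up to sqrt(2111) = 45.9456
No divisors found.
2111 is prime.

Yes, 2111 is prime


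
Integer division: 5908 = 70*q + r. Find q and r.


5908 = 70 * 84 + 28
Check: 5880 + 28 = 5908

q = 84, r = 28


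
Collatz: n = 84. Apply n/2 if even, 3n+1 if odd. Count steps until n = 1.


84 → 42 → 21 → 64 → 32 → 16 → 8 → 4 → 2 → 1
Total steps = 9

9 steps


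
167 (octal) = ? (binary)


167 (base 8) = 119 (decimal)
119 (decimal) = 1110111 (base 2)


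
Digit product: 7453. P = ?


7 × 4 × 5 × 3 = 420


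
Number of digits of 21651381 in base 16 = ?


21651381 in base 16 = 14A5FB5
Number of digits = 7

7 digits (base 16)


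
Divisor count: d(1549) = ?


1549 = 1549^1
d(1549) = (1+1) = 2

2 divisors


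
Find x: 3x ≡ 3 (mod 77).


GCD(3, 77) = 1, unique solution
a^(-1) mod 77 = 26
x = 26 * 3 mod 77 = 1

x ≡ 1 (mod 77)


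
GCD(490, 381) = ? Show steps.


490 = 1 * 381 + 109
381 = 3 * 109 + 54
109 = 2 * 54 + 1
54 = 54 * 1 + 0
GCD = 1


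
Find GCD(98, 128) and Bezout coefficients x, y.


Tabular extended Euclidean (each row: r = 98*s + 128*t):
r=98, s=1, t=0
r=128, s=0, t=1
q=0: r=98, s=1, t=0   [98*(1) + 128*(0) = 98]
q=1: r=30, s=-1, t=1   [98*(-1) + 128*(1) = 30]
q=3: r=8, s=4, t=-3   [98*(4) + 128*(-3) = 8]
q=3: r=6, s=-13, t=10   [98*(-13) + 128*(10) = 6]
q=1: r=2, s=17, t=-13   [98*(17) + 128*(-13) = 2]
q=3: r=0, s=-64, t=49   [98*(-64) + 128*(49) = 0]
GCD = 2; from the row with r=2: x=17, y=-13
Check: 98*(17) + 128*(-13) = 1666 - 1664 = 2

GCD = 2, x = 17, y = -13


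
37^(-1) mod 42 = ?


Use the extended Euclidean algorithm on (42, 37); each row r = 42*s + 37*t:
r=42, s=1, t=0
r=37, s=0, t=1
q=1: r=5, s=1, t=-1   [42*(1) + 37*(-1) = 5]
q=7: r=2, s=-7, t=8   [42*(-7) + 37*(8) = 2]
q=2: r=1, s=15, t=-17   [42*(15) + 37*(-17) = 1]
q=2: r=0, s=-37, t=42   [42*(-37) + 37*(42) = 0]
GCD = 1 with t = -17, so 37*(-17) ≡ 1 (mod 42)
Inverse = -17 mod 42 = 25
Check: 37 * 25 = 925 ≡ 1 (mod 42)

37^(-1) ≡ 25 (mod 42)


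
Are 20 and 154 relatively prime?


Euclidean algorithm:
154 = 7 * 20 + 14
20 = 1 * 14 + 6
14 = 2 * 6 + 2
6 = 3 * 2 + 0
GCD(20, 154) = 2

No, not coprime (GCD = 2)


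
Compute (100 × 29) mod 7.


100 × 29 = 2900
2900 mod 7 = 2


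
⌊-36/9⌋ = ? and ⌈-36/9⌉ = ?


-36/9 = -4.0000
floor = -4
ceil = -4

floor = -4, ceil = -4


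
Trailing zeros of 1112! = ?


floor(1112/5) = 222
floor(1112/25) = 44
floor(1112/125) = 8
floor(1112/625) = 1
Total = 275

275 trailing zeros


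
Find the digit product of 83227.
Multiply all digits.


8 × 3 × 2 × 2 × 7 = 672


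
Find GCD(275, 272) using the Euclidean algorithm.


275 = 1 * 272 + 3
272 = 90 * 3 + 2
3 = 1 * 2 + 1
2 = 2 * 1 + 0
GCD = 1


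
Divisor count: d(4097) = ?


4097 = 17^1 × 241^1
d(4097) = (1+1) × (1+1) = 4

4 divisors


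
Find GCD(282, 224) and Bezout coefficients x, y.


Tabular extended Euclidean (each row: r = 282*s + 224*t):
r=282, s=1, t=0
r=224, s=0, t=1
q=1: r=58, s=1, t=-1   [282*(1) + 224*(-1) = 58]
q=3: r=50, s=-3, t=4   [282*(-3) + 224*(4) = 50]
q=1: r=8, s=4, t=-5   [282*(4) + 224*(-5) = 8]
q=6: r=2, s=-27, t=34   [282*(-27) + 224*(34) = 2]
q=4: r=0, s=112, t=-141   [282*(112) + 224*(-141) = 0]
GCD = 2; from the row with r=2: x=-27, y=34
Check: 282*(-27) + 224*(34) = -7614 + 7616 = 2

GCD = 2, x = -27, y = 34


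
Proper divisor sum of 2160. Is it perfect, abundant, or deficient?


Proper divisors: 1, 2, 3, 4, 5, 6, 8, 9, 10, 12, 15, 16, 18, 20, 24, 27, 30, 36, 40, 45, 48, 54, 60, 72, 80, 90, 108, 120, 135, 144, 180, 216, 240, 270, 360, 432, 540, 720, 1080
Sum = 1 + 2 + 3 + 4 + 5 + 6 + 8 + 9 + 10 + 12 + 15 + 16 + 18 + 20 + 24 + 27 + 30 + 36 + 40 + 45 + 48 + 54 + 60 + 72 + 80 + 90 + 108 + 120 + 135 + 144 + 180 + 216 + 240 + 270 + 360 + 432 + 540 + 720 + 1080 = 5280
5280 > 2160 → abundant

s(2160) = 5280 (abundant)


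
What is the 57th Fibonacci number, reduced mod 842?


F(k) mod 842 for k=1..57:
1, 1, 2, 3, 5, 8, 13, 21, 34, 55, 89, 144, 233, 377, 610, 145, 755, 58, 813, 29, 0, 29, 29, 58, 87, 145, 232, 377, 609, 144, 753, 55, 808, 21, 829, 8, 837, 3, 840, 1, 841, 0, 841, 841, 840, 839, 837, 834, 829, 821, 808, 787, 753, 698, 609, 465, 232
F(57) mod 842 = 232


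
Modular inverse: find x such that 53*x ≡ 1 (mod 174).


Use the extended Euclidean algorithm on (174, 53); each row r = 174*s + 53*t:
r=174, s=1, t=0
r=53, s=0, t=1
q=3: r=15, s=1, t=-3   [174*(1) + 53*(-3) = 15]
q=3: r=8, s=-3, t=10   [174*(-3) + 53*(10) = 8]
q=1: r=7, s=4, t=-13   [174*(4) + 53*(-13) = 7]
q=1: r=1, s=-7, t=23   [174*(-7) + 53*(23) = 1]
q=7: r=0, s=53, t=-174   [174*(53) + 53*(-174) = 0]
GCD = 1 with t = 23, so 53*(23) ≡ 1 (mod 174)
Inverse = 23 mod 174 = 23
Check: 53 * 23 = 1219 ≡ 1 (mod 174)

53^(-1) ≡ 23 (mod 174)


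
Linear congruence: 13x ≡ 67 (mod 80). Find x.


GCD(13, 80) = 1, unique solution
a^(-1) mod 80 = 37
x = 37 * 67 mod 80 = 79

x ≡ 79 (mod 80)


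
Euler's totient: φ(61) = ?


61 = 61
Prime factors: 61
φ(61) = 61 × (1-1/61)
= 61 × 60/61 = 60

φ(61) = 60


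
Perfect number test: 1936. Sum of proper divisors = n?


Proper divisors of 1936: 1, 2, 4, 8, 11, 16, 22, 44, 88, 121, 176, 242, 484, 968
Sum = 1 + 2 + 4 + 8 + 11 + 16 + 22 + 44 + 88 + 121 + 176 + 242 + 484 + 968 = 2187

No, 1936 is not perfect (2187 ≠ 1936)


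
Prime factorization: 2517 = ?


2517 / 3 = 839
839 / 839 = 1
2517 = 3 × 839


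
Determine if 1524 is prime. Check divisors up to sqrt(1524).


1524 / 2 = 762 (exact division)
1524 is NOT prime.

No, 1524 is not prime


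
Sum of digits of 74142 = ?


7 + 4 + 1 + 4 + 2 = 18


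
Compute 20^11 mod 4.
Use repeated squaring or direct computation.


20^1 mod 4 = 0
20^2 mod 4 = 0
20^3 mod 4 = 0
20^4 mod 4 = 0
20^5 mod 4 = 0
20^6 mod 4 = 0
20^7 mod 4 = 0
20^8 mod 4 = 0
20^9 mod 4 = 0
20^10 mod 4 = 0
20^11 mod 4 = 0


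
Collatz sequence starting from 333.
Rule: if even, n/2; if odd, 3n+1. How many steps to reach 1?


333 → 1000 → 500 → 250 → 125 → 376 → 188 → 94 → 47 → 142 → 71 → 214 → 107 → 322 → 161 → 484 → 242 → 121 → 364 → 182 → 91 → 274 → 137 → 412 → 206 → 103 → 310 → 155 → 466 → 233 → 700 → 350 → 175 → 526 → 263 → 790 → 395 → 1186 → 593 → 1780 → 890 → 445 → 1336 → 668 → 334 → 167 → 502 → 251 → 754 → 377 → 1132 → 566 → 283 → 850 → 425 → 1276 → 638 → 319 → 958 → 479 → 1438 → 719 → 2158 → 1079 → 3238 → 1619 → 4858 → 2429 → 7288 → 3644 → 1822 → 911 → 2734 → 1367 → 4102 → 2051 → 6154 → 3077 → 9232 → 4616 → 2308 → 1154 → 577 → 1732 → 866 → 433 → 1300 → 650 → 325 → 976 → 488 → 244 → 122 → 61 → 184 → 92 → 46 → 23 → 70 → 35 → 106 → 53 → 160 → 80 → 40 → 20 → 10 → 5 → 16 → 8 → 4 → 2 → 1
Total steps = 112

112 steps


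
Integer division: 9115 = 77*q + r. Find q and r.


9115 = 77 * 118 + 29
Check: 9086 + 29 = 9115

q = 118, r = 29


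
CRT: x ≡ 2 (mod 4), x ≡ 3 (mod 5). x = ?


M = 4*5 = 20
M1 = M/4 = 5, M2 = M/5 = 4
M1^(-1) mod 4 = 1, M2^(-1) mod 5 = 4
x = 2*5*1 + 3*4*4 = 58
58 mod 20 = 18
Check: 18 mod 4 = 2 ✓, 18 mod 5 = 3 ✓

x ≡ 18 (mod 20)


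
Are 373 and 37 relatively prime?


Euclidean algorithm:
373 = 10 * 37 + 3
37 = 12 * 3 + 1
3 = 3 * 1 + 0
GCD(373, 37) = 1

Yes, coprime (GCD = 1)


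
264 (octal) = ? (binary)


264 (base 8) = 180 (decimal)
180 (decimal) = 10110100 (base 2)


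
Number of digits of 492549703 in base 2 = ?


492549703 in base 2 = 11101010110111011011001000111
Number of digits = 29

29 digits (base 2)


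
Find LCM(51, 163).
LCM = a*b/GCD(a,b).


GCD(51, 163) = 1
LCM = 51*163/1 = 8313/1 = 8313

LCM = 8313


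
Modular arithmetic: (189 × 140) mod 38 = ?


189 × 140 = 26460
26460 mod 38 = 12


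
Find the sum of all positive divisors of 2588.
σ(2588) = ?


Divisors of 2588: 1, 2, 4, 647, 1294, 2588
Sum = 1 + 2 + 4 + 647 + 1294 + 2588 = 4536

σ(2588) = 4536


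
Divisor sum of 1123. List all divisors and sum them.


Divisors of 1123: 1, 1123
Sum = 1 + 1123 = 1124

σ(1123) = 1124


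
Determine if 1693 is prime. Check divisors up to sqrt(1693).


Check divisors up to sqrt(1693) = 41.1461
No divisors found.
1693 is prime.

Yes, 1693 is prime


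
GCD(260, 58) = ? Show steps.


260 = 4 * 58 + 28
58 = 2 * 28 + 2
28 = 14 * 2 + 0
GCD = 2


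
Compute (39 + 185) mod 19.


39 + 185 = 224
224 mod 19 = 15


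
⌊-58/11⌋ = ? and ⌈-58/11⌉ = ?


-58/11 = -5.2727
floor = -6
ceil = -5

floor = -6, ceil = -5


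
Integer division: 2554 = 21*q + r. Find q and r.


2554 = 21 * 121 + 13
Check: 2541 + 13 = 2554

q = 121, r = 13


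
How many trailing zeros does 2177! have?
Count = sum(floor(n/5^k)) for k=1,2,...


floor(2177/5) = 435
floor(2177/25) = 87
floor(2177/125) = 17
floor(2177/625) = 3
Total = 542

542 trailing zeros


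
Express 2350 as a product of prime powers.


2350 / 2 = 1175
1175 / 5 = 235
235 / 5 = 47
47 / 47 = 1
2350 = 2 × 5^2 × 47


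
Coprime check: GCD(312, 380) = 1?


Euclidean algorithm:
380 = 1 * 312 + 68
312 = 4 * 68 + 40
68 = 1 * 40 + 28
40 = 1 * 28 + 12
28 = 2 * 12 + 4
12 = 3 * 4 + 0
GCD(312, 380) = 4

No, not coprime (GCD = 4)


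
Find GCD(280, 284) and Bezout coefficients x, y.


Tabular extended Euclidean (each row: r = 280*s + 284*t):
r=280, s=1, t=0
r=284, s=0, t=1
q=0: r=280, s=1, t=0   [280*(1) + 284*(0) = 280]
q=1: r=4, s=-1, t=1   [280*(-1) + 284*(1) = 4]
q=70: r=0, s=71, t=-70   [280*(71) + 284*(-70) = 0]
GCD = 4; from the row with r=4: x=-1, y=1
Check: 280*(-1) + 284*(1) = -280 + 284 = 4

GCD = 4, x = -1, y = 1


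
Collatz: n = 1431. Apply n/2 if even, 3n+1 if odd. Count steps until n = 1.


1431 → 4294 → 2147 → 6442 → 3221 → 9664 → 4832 → 2416 → 1208 → 604 → 302 → 151 → 454 → 227 → 682 → 341 → 1024 → 512 → 256 → 128 → 64 → 32 → 16 → 8 → 4 → 2 → 1
Total steps = 26

26 steps
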